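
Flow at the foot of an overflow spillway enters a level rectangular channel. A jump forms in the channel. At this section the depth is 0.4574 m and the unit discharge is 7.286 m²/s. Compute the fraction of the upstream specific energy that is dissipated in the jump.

V₁ = q/y₁ = 7.286/0.4574 = 15.93 m/s. Fr₁ = V₁/√(g·y₁) = 15.93/√(9.81×0.4574) = 7.520.
From the momentum equation for a rectangular channel, y₂/y₁ = ½[√(1 + 8Fr₁²) − 1] = ½[√453.39 − 1] = 10.15.
y₂ = 10.15 × 0.4574 = 4.641 m.
E₁ = y₁ + V₁²/2g = 13.39 m. ΔE = (y₂ − y₁)³/(4y₁y₂) = 8.623 m. ΔE/E₁ = 8.623/13.39 = 0.644.

ΔE/E₁ = 0.644 (64.4%)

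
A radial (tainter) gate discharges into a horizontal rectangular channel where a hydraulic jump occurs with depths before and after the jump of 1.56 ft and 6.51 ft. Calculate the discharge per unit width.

q = 36.3 ft²/s

For a rectangular channel the momentum equation gives q² = ½·g·y₁·y₂·(y₁ + y₂) = ½×32.2×1.56×6.51×8.07 = 1319.
q = √1319 = 36.3 ft²/s.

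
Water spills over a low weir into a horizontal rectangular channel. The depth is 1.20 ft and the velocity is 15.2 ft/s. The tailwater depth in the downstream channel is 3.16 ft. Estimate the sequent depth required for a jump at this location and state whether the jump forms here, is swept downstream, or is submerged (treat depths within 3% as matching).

y₂ = 3.59 ft; the jump is swept downstream

Fr₁ = V₁/√(g·y₁) = 15.2/√(32.2×1.20) = 2.45.
Conjugate-depth relation: y₂/y₁ = ½[√(1 + 8Fr₁²) − 1] = ½[√48.83 − 1] = 2.99.
y₂ = 2.99 × 1.20 = 3.59 ft.
Tailwater y_tw = 3.16 ft: y_tw < y₂, so the jump is swept downstream.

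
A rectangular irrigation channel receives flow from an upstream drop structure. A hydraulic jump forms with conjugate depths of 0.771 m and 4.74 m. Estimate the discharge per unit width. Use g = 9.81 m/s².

q = 9.94 m²/s

For a rectangular channel the momentum equation gives q² = ½·g·y₁·y₂·(y₁ + y₂) = ½×9.81×0.771×4.74×5.51 = 98.8.
q = √98.8 = 9.94 m²/s.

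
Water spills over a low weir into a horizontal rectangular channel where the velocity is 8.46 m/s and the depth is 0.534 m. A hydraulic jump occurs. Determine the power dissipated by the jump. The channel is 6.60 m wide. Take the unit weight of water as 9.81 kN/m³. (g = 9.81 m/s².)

P = 434 kW

Fr₁ = V₁/√(g·y₁) = 8.46/√(9.81×0.534) = 3.70.
From the momentum equation for a rectangular channel, y₂/y₁ = ½[√(1 + 8Fr₁²) − 1] = ½[√110.3 − 1] = 4.75.
y₂ = 4.75 × 0.534 = 2.54 m.
Head loss: ΔE = (y₂ − y₁)³/(4y₁y₂) = (2.54 − 0.534)³/(4×0.534×2.54) = 8.04/5.42 = 1.48 m.
q = V₁·y₁ = 8.46 × 0.534 = 4.52 m²/s. Q = q·b = 4.52 × 6.60 = 29.8 m³/s. P = γ·Q·ΔE = 9.81 × 29.8 × 1.48 = 434 kW.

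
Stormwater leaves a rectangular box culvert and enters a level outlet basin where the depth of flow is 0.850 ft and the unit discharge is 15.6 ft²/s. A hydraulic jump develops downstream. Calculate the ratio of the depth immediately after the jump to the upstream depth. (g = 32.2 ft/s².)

y₂/y₁ = 4.49

V₁ = q/y₁ = 15.6/0.850 = 18.4 ft/s. Fr₁ = V₁/√(g·y₁) = 18.4/√(32.2×0.850) = 3.51.
Sequent-depth ratio: y₂/y₁ = ½[√(1 + 8Fr₁²) − 1] = ½[√99.45 − 1] = 4.49.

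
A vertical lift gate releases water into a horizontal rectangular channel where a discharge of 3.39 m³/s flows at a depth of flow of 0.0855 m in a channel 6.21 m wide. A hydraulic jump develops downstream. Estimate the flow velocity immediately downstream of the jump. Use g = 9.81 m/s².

V₂ = 0.681 m/s

q = Q/b = 3.39/6.21 = 0.546 m²/s; V₁ = q/y₁ = 6.38 m/s. Fr₁ = V₁/√(g·y₁) = 6.97.
Conjugate-depth relation: y₂/y₁ = ½[√(1 + 8Fr₁²) − 1] = ½[√389.8 − 1] = 9.37.
y₂ = 9.37 × 0.0855 = 0.801 m.
V₂ = q/y₂ = 0.546/0.801 = 0.681 m/s.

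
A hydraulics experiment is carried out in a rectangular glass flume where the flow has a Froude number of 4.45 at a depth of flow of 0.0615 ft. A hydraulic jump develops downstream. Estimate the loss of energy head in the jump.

ΔE = 0.295 ft

Fr₁ = 4.45 (given).
Sequent-depth ratio: y₂/y₁ = ½[√(1 + 8Fr₁²) − 1] = ½[√159.4 − 1] = 5.81.
y₂ = 5.81 × 0.0615 = 0.358 ft.
Head loss: ΔE = (y₂ − y₁)³/(4y₁y₂) = (0.358 − 0.0615)³/(4×0.0615×0.358) = 0.0259/0.0879 = 0.295 ft.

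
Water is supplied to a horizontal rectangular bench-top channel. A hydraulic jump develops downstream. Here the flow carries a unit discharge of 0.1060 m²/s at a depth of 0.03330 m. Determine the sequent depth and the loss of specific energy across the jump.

V₁ = q/y₁ = 0.1060/0.03330 = 3.183 m/s. Fr₁ = V₁/√(g·y₁) = 3.183/√(9.81×0.03330) = 5.569.
By Bélanger, y₂/y₁ = ½[√(1 + 8Fr₁²) − 1] = ½[√249.14 − 1] = 7.392.
y₂ = 7.392 × 0.03330 = 0.2462 m.
V₂ = q/y₂ = 0.1060/0.2462 = 0.4306 m/s. E₁ = y₁ + V₁²/2g = 0.5497 m; E₂ = y₂ + V₂²/2g = 0.2556 m. ΔE = E₁ − E₂ = 0.2941 m.

y₂ = 0.2462 m; ΔE = 0.2941 m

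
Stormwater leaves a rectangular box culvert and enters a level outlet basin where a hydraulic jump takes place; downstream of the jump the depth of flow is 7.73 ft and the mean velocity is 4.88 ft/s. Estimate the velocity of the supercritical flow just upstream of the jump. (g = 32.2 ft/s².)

Fr₂ = V₂/√(g·y₂) = 4.88/√(32.2×7.73) = 0.309.
Since the conjugate-depth ratio holds either way, y₁/y₂ = ½[√(1 + 8Fr₂²) − 1] = ½[√1.765 − 1] = 0.164.
y₁ = 0.164 × 7.73 = 1.27 ft.
V₁ = q/y₁ = 37.7/1.27 = 29.7 ft/s.

V₁ = 29.7 ft/s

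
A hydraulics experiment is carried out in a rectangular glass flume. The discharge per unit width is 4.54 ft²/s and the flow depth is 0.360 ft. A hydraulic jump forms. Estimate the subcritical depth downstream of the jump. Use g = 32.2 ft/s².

y₂ = 1.71 ft

V₁ = q/y₁ = 4.54/0.360 = 12.6 ft/s. Fr₁ = V₁/√(g·y₁) = 12.6/√(32.2×0.360) = 3.70.
By Bélanger, y₂/y₁ = ½[√(1 + 8Fr₁²) − 1] = ½[√110.8 − 1] = 4.76.
y₂ = 4.76 × 0.360 = 1.71 ft.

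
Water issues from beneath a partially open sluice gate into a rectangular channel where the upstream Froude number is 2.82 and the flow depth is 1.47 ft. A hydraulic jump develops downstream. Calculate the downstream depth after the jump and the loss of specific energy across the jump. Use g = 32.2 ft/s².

Fr₁ = 2.82 (given).
By Bélanger, y₂/y₁ = ½[√(1 + 8Fr₁²) − 1] = ½[√64.62 − 1] = 3.52.
y₂ = 3.52 × 1.47 = 5.17 ft.
V₁ = Fr₁·√(g·y₁) = 2.82×√(32.2×1.47) = 19.4 ft/s; q = V₁·y₁ = 28.5 ft²/s. V₂ = q/y₂ = 28.5/5.17 = 5.51 ft/s. E₁ = y₁ + V₁²/2g = 7.32 ft; E₂ = y₂ + V₂²/2g = 5.65 ft. ΔE = E₁ − E₂ = 1.67 ft.

y₂ = 5.17 ft; ΔE = 1.67 ft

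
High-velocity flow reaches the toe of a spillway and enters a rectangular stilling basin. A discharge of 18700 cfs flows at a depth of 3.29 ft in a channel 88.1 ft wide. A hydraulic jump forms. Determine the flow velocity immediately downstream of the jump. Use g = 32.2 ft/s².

q = Q/b = 18700/88.1 = 212 ft²/s; V₁ = q/y₁ = 64.5 ft/s. Fr₁ = V₁/√(g·y₁) = 6.27.
Conjugate-depth relation: y₂/y₁ = ½[√(1 + 8Fr₁²) − 1] = ½[√315.3 − 1] = 8.38.
y₂ = 8.38 × 3.29 = 27.6 ft.
V₂ = q/y₂ = 212/27.6 = 7.70 ft/s.

V₂ = 7.70 ft/s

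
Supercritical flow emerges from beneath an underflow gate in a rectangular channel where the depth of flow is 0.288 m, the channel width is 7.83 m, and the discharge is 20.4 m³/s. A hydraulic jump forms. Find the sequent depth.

q = Q/b = 20.4/7.83 = 2.61 m²/s; V₁ = q/y₁ = 9.05 m/s. Fr₁ = V₁/√(g·y₁) = 5.38.
By Bélanger, y₂/y₁ = ½[√(1 + 8Fr₁²) − 1] = ½[√232.7 − 1] = 7.13.
y₂ = 7.13 × 0.288 = 2.05 m.

y₂ = 2.05 m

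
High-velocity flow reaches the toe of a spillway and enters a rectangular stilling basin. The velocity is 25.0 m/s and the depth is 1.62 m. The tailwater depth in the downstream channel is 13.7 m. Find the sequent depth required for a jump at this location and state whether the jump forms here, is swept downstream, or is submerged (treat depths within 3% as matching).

Fr₁ = V₁/√(g·y₁) = 25.0/√(9.81×1.62) = 6.27.
By Bélanger, y₂/y₁ = ½[√(1 + 8Fr₁²) − 1] = ½[√315.6 − 1] = 8.38.
y₂ = 8.38 × 1.62 = 13.6 m.
Tailwater y_tw = 13.7 m: y_tw ≈ y₂, so the jump forms here.

y₂ = 13.6 m; the jump forms here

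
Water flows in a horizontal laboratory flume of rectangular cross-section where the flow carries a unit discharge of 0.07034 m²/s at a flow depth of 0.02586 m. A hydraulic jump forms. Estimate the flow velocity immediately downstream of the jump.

V₂ = 0.3802 m/s

V₁ = q/y₁ = 0.07034/0.02586 = 2.720 m/s. Fr₁ = V₁/√(g·y₁) = 2.720/√(9.81×0.02586) = 5.400.
By Bélanger, y₂/y₁ = ½[√(1 + 8Fr₁²) − 1] = ½[√234.31 − 1] = 7.154.
y₂ = 7.154 × 0.02586 = 0.1850 m.
V₂ = q/y₂ = 0.07034/0.1850 = 0.3802 m/s.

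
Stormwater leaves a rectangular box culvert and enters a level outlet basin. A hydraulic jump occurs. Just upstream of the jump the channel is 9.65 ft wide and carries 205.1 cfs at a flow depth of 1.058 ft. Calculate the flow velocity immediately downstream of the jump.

q = Q/b = 205.1/9.65 = 21.25 ft²/s; V₁ = q/y₁ = 20.09 ft/s. Fr₁ = V₁/√(g·y₁) = 3.442.
Bélanger equation: y₂/y₁ = ½[√(1 + 8Fr₁²) − 1] = ½[√95.766 − 1] = 4.393.
y₂ = 4.393 × 1.058 = 4.648 ft.
V₂ = q/y₂ = 21.25/4.648 = 4.573 ft/s.

V₂ = 4.573 ft/s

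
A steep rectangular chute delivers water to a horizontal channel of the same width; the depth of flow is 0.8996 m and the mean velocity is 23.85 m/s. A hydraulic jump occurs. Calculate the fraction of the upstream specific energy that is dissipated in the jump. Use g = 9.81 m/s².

ΔE/E₁ = 0.665 (66.5%)

Fr₁ = V₁/√(g·y₁) = 23.85/√(9.81×0.8996) = 8.028.
From the momentum equation for a rectangular channel, y₂/y₁ = ½[√(1 + 8Fr₁²) − 1] = ½[√516.64 − 1] = 10.86.
y₂ = 10.86 × 0.8996 = 9.774 m.
E₁ = y₁ + V₁²/2g = 29.89 m. ΔE = (y₂ − y₁)³/(4y₁y₂) = 19.87 m. ΔE/E₁ = 19.87/29.89 = 0.665.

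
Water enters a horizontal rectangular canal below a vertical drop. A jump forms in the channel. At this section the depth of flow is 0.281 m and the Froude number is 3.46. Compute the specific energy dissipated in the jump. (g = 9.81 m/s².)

ΔE = 0.635 m

Fr₁ = 3.46 (given).
Sequent-depth ratio: y₂/y₁ = ½[√(1 + 8Fr₁²) − 1] = ½[√96.77 − 1] = 4.42.
y₂ = 4.42 × 0.281 = 1.24 m.
Head loss: ΔE = (y₂ − y₁)³/(4y₁y₂) = (1.24 − 0.281)³/(4×0.281×1.24) = 0.887/1.40 = 0.635 m.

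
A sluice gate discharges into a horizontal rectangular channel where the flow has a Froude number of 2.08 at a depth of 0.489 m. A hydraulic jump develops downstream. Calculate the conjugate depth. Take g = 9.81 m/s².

Fr₁ = 2.08 (given).
By Bélanger, y₂/y₁ = ½[√(1 + 8Fr₁²) − 1] = ½[√35.61 − 1] = 2.48.
y₂ = 2.48 × 0.489 = 1.21 m.

y₂ = 1.21 m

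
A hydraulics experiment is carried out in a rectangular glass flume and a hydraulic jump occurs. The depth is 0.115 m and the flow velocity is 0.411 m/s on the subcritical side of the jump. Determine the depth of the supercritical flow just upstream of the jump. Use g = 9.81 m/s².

Fr₂ = V₂/√(g·y₂) = 0.411/√(9.81×0.115) = 0.387.
Applying the sequent-depth relation in reverse, y₁/y₂ = ½[√(1 + 8Fr₂²) − 1] = ½[√2.198 − 1] = 0.241.
y₁ = 0.241 × 0.115 = 0.0277 m.

y₁ = 0.0277 m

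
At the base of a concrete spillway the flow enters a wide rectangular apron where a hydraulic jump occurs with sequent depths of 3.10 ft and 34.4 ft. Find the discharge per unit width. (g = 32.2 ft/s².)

q = 254 ft²/s

For a rectangular channel the momentum equation gives q² = ½·g·y₁·y₂·(y₁ + y₂) = ½×32.2×3.10×34.4×37.5 = 64384.
q = √64384 = 254 ft²/s.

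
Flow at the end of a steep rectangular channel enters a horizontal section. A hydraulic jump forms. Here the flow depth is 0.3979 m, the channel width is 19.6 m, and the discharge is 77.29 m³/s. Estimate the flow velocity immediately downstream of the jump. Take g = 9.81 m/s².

V₂ = 1.499 m/s

q = Q/b = 77.29/19.6 = 3.943 m²/s; V₁ = q/y₁ = 9.910 m/s. Fr₁ = V₁/√(g·y₁) = 5.016.
Sequent-depth ratio: y₂/y₁ = ½[√(1 + 8Fr₁²) − 1] = ½[√202.30 − 1] = 6.612.
y₂ = 6.612 × 0.3979 = 2.631 m.
V₂ = q/y₂ = 3.943/2.631 = 1.499 m/s.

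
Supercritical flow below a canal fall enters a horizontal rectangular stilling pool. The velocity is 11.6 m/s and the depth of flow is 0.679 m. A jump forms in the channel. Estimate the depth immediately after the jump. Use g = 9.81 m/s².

y₂ = 3.99 m

Fr₁ = V₁/√(g·y₁) = 11.6/√(9.81×0.679) = 4.49.
Bélanger equation: y₂/y₁ = ½[√(1 + 8Fr₁²) − 1] = ½[√162.6 − 1] = 5.88.
y₂ = 5.88 × 0.679 = 3.99 m.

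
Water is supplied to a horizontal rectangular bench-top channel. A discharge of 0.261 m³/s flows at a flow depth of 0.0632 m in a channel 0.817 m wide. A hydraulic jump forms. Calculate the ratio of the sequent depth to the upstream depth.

y₂/y₁ = 8.59

q = Q/b = 0.261/0.817 = 0.319 m²/s; V₁ = q/y₁ = 5.05 m/s. Fr₁ = V₁/√(g·y₁) = 6.42.
Sequent-depth ratio: y₂/y₁ = ½[√(1 + 8Fr₁²) − 1] = ½[√330.7 − 1] = 8.59.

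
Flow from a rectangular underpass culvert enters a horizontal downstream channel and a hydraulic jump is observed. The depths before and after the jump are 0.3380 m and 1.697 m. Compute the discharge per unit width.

For a rectangular channel the momentum equation gives q² = ½·g·y₁·y₂·(y₁ + y₂) = ½×9.81×0.3380×1.697×2.035 = 5.725.
q = √5.725 = 2.393 m²/s.

q = 2.393 m²/s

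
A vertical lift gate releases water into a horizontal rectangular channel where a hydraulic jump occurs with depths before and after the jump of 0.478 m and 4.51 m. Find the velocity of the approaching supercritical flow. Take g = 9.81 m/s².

For a rectangular channel the momentum equation gives q² = ½·g·y₁·y₂·(y₁ + y₂) = ½×9.81×0.478×4.51×4.99 = 52.7.
q = √52.7 = 7.26 m²/s.
V₁ = q/y₁ = 7.26/0.478 = 15.2 m/s.

V₁ = 15.2 m/s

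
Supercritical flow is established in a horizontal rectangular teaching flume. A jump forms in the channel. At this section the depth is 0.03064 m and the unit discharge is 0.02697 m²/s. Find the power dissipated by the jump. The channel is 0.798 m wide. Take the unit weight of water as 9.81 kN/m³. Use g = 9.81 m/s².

V₁ = q/y₁ = 0.02697/0.03064 = 0.8802 m/s. Fr₁ = V₁/√(g·y₁) = 0.8802/√(9.81×0.03064) = 1.606.
Conjugate-depth relation: y₂/y₁ = ½[√(1 + 8Fr₁²) − 1] = ½[√21.621 − 1] = 1.825.
y₂ = 1.825 × 0.03064 = 0.05592 m.
V₂ = q/y₂ = 0.02697/0.05592 = 0.4823 m/s. E₁ = y₁ + V₁²/2g = 0.07013 m; E₂ = y₂ + V₂²/2g = 0.06777 m. ΔE = E₁ − E₂ = 0.002356 m.
Q = q·b = 0.02697 × 0.798 = 0.02152 m³/s. P = γ·Q·ΔE = 9.81 × 0.02152 × 0.002356 = 0.0004975 kW.

P = 0.0004975 kW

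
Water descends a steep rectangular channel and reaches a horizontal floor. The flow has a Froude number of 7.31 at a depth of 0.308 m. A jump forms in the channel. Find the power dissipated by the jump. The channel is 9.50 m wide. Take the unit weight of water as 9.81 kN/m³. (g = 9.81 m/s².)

P = 1976 kW

Fr₁ = 7.31 (given).
Conjugate-depth relation: y₂/y₁ = ½[√(1 + 8Fr₁²) − 1] = ½[√428.5 − 1] = 9.85.
y₂ = 9.85 × 0.308 = 3.03 m.
Head loss: ΔE = (y₂ − y₁)³/(4y₁y₂) = (3.03 − 0.308)³/(4×0.308×3.03) = 20.3/3.74 = 5.42 m.
V₁ = Fr₁·√(g·y₁) = 7.31×√(9.81×0.308) = 12.7 m/s; q = V₁·y₁ = 3.91 m²/s. Q = q·b = 3.91 × 9.50 = 37.2 m³/s. P = γ·Q·ΔE = 9.81 × 37.2 × 5.42 = 1976 kW.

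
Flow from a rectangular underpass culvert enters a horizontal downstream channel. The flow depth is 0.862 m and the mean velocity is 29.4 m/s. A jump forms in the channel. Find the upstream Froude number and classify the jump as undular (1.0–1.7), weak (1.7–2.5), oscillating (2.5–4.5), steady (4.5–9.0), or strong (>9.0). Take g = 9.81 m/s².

Fr₁ = V₁/√(g·y₁) = 29.4/√(9.81×0.862) = 10.1.
Fr₁ = 10.1 lies in the strong range.

Fr₁ = 10.1; strong jump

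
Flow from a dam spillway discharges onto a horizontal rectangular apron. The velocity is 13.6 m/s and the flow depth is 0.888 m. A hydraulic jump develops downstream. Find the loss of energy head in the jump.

ΔE = 4.70 m

Fr₁ = V₁/√(g·y₁) = 13.6/√(9.81×0.888) = 4.61.
Conjugate-depth relation: y₂/y₁ = ½[√(1 + 8Fr₁²) − 1] = ½[√170.9 − 1] = 6.04.
y₂ = 6.04 × 0.888 = 5.36 m.
Head loss: ΔE = (y₂ − y₁)³/(4y₁y₂) = (5.36 − 0.888)³/(4×0.888×5.36) = 89.4/19.0 = 4.70 m.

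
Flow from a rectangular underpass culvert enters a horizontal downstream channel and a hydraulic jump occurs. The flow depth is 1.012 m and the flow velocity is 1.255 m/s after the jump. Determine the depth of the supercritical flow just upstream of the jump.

Fr₂ = V₂/√(g·y₂) = 1.255/√(9.81×1.012) = 0.3983.
From the momentum equation (using Fr₂), y₁/y₂ = ½[√(1 + 8Fr₂²) − 1] = ½[√2.2692 − 1] = 0.2532.
y₁ = 0.2532 × 1.012 = 0.2562 m.

y₁ = 0.2562 m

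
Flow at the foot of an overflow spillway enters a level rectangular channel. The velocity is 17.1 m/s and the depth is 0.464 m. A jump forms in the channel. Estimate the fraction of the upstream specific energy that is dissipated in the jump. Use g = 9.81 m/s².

ΔE/E₁ = 0.664 (66.4%)

Fr₁ = V₁/√(g·y₁) = 17.1/√(9.81×0.464) = 8.01.
Bélanger equation: y₂/y₁ = ½[√(1 + 8Fr₁²) − 1] = ½[√514.9 − 1] = 10.8.
y₂ = 10.8 × 0.464 = 5.03 m.
E₁ = y₁ + V₁²/2g = 15.4 m. ΔE = (y₂ − y₁)³/(4y₁y₂) = 10.2 m. ΔE/E₁ = 10.2/15.4 = 0.664.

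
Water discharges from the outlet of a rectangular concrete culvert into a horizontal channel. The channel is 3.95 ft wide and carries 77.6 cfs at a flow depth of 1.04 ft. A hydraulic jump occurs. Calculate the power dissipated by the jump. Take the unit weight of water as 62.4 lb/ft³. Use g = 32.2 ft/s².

q = Q/b = 77.6/3.95 = 19.6 ft²/s; V₁ = q/y₁ = 18.9 ft/s. Fr₁ = V₁/√(g·y₁) = 3.26.
Sequent-depth ratio: y₂/y₁ = ½[√(1 + 8Fr₁²) − 1] = ½[√86.24 − 1] = 4.14.
y₂ = 4.14 × 1.04 = 4.31 ft.
V₂ = q/y₂ = 19.6/4.31 = 4.56 ft/s. E₁ = y₁ + V₁²/2g = 6.58 ft; E₂ = y₂ + V₂²/2g = 4.63 ft. ΔE = E₁ − E₂ = 1.95 ft.
P = γ·Q·ΔE/550 = 62.4 × 77.6 × 1.95 / 550 = 17.2 hp.

P = 17.2 hp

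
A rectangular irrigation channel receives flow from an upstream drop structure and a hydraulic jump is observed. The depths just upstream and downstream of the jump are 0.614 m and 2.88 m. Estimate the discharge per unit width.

For a rectangular channel the momentum equation gives q² = ½·g·y₁·y₂·(y₁ + y₂) = ½×9.81×0.614×2.88×3.49 = 30.3.
q = √30.3 = 5.51 m²/s.

q = 5.51 m²/s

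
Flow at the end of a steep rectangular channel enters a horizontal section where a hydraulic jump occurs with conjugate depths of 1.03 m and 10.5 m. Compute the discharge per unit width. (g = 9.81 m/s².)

For a rectangular channel the momentum equation gives q² = ½·g·y₁·y₂·(y₁ + y₂) = ½×9.81×1.03×10.5×11.5 = 612.
q = √612 = 24.7 m²/s.

q = 24.7 m²/s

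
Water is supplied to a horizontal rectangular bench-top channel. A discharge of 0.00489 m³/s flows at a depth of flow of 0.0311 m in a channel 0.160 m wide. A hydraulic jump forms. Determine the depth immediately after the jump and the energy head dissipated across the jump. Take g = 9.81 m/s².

y₂ = 0.0642 m; ΔE = 0.00455 m

q = Q/b = 0.00489/0.160 = 0.0306 m²/s; V₁ = q/y₁ = 0.983 m/s. Fr₁ = V₁/√(g·y₁) = 1.78.
Sequent-depth ratio: y₂/y₁ = ½[√(1 + 8Fr₁²) − 1] = ½[√26.32 − 1] = 2.07.
y₂ = 2.07 × 0.0311 = 0.0642 m.
V₂ = q/y₂ = 0.0306/0.0642 = 0.476 m/s. E₁ = y₁ + V₁²/2g = 0.0803 m; E₂ = y₂ + V₂²/2g = 0.0758 m. ΔE = E₁ − E₂ = 0.00455 m.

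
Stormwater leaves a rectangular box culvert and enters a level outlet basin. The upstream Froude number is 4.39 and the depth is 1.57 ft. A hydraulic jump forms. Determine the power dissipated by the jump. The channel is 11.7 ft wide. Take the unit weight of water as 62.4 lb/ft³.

P = 471 hp

Fr₁ = 4.39 (given).
From the momentum equation for a rectangular channel, y₂/y₁ = ½[√(1 + 8Fr₁²) − 1] = ½[√155.2 − 1] = 5.73.
y₂ = 5.73 × 1.57 = 8.99 ft.
Head loss: ΔE = (y₂ − y₁)³/(4y₁y₂) = (8.99 − 1.57)³/(4×1.57×8.99) = 409/56.5 = 7.24 ft.
V₁ = Fr₁·√(g·y₁) = 4.39×√(32.2×1.57) = 31.2 ft/s; q = V₁·y₁ = 49.0 ft²/s. Q = q·b = 49.0 × 11.7 = 573 cfs. P = γ·Q·ΔE/550 = 62.4 × 573 × 7.24 / 550 = 471 hp.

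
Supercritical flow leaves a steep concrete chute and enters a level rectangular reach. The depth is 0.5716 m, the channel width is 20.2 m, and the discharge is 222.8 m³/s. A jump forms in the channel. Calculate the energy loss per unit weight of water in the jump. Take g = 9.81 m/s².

ΔE = 13.09 m

q = Q/b = 222.8/20.2 = 11.03 m²/s; V₁ = q/y₁ = 19.30 m/s. Fr₁ = V₁/√(g·y₁) = 8.149.
By Bélanger, y₂/y₁ = ½[√(1 + 8Fr₁²) − 1] = ½[√532.22 − 1] = 11.03.
y₂ = 11.03 × 0.5716 = 6.308 m.
V₂ = q/y₂ = 11.03/6.308 = 1.749 m/s. E₁ = y₁ + V₁²/2g = 19.55 m; E₂ = y₂ + V₂²/2g = 6.463 m. ΔE = E₁ − E₂ = 13.09 m.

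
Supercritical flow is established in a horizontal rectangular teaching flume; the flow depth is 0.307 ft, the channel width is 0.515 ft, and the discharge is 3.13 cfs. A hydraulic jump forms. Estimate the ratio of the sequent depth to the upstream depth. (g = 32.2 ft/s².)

y₂/y₁ = 8.42

q = Q/b = 3.13/0.515 = 6.08 ft²/s; V₁ = q/y₁ = 19.8 ft/s. Fr₁ = V₁/√(g·y₁) = 6.30.
By Bélanger, y₂/y₁ = ½[√(1 + 8Fr₁²) − 1] = ½[√318.2 − 1] = 8.42.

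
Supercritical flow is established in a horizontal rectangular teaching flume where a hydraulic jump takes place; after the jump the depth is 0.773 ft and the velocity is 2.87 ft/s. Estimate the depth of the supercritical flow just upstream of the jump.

y₁ = 0.352 ft

Fr₂ = V₂/√(g·y₂) = 2.87/√(32.2×0.773) = 0.575.
From the momentum equation (using Fr₂), y₁/y₂ = ½[√(1 + 8Fr₂²) − 1] = ½[√3.647 − 1] = 0.455.
y₁ = 0.455 × 0.773 = 0.352 ft.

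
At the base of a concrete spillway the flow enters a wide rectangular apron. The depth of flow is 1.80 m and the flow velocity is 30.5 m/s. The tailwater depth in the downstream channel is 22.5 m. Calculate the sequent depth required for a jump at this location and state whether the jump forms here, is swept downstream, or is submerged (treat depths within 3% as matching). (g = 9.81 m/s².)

y₂ = 17.6 m; the jump is submerged

Fr₁ = V₁/√(g·y₁) = 30.5/√(9.81×1.80) = 7.26.
From the momentum equation for a rectangular channel, y₂/y₁ = ½[√(1 + 8Fr₁²) − 1] = ½[√422.5 − 1] = 9.78.
y₂ = 9.78 × 1.80 = 17.6 m.
Tailwater y_tw = 22.5 m: y_tw > y₂, so the jump is submerged.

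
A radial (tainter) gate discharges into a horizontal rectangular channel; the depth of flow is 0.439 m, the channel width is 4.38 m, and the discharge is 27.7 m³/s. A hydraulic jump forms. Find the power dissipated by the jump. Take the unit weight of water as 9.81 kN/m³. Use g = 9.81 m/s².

P = 1848 kW

q = Q/b = 27.7/4.38 = 6.32 m²/s; V₁ = q/y₁ = 14.4 m/s. Fr₁ = V₁/√(g·y₁) = 6.94.
Bélanger equation: y₂/y₁ = ½[√(1 + 8Fr₁²) − 1] = ½[√386.5 − 1] = 9.33.
y₂ = 9.33 × 0.439 = 4.10 m.
V₂ = q/y₂ = 6.32/4.10 = 1.54 m/s. E₁ = y₁ + V₁²/2g = 11.0 m; E₂ = y₂ + V₂²/2g = 4.22 m. ΔE = E₁ − E₂ = 6.80 m.
P = γ·Q·ΔE = 9.81 × 27.7 × 6.80 = 1848 kW.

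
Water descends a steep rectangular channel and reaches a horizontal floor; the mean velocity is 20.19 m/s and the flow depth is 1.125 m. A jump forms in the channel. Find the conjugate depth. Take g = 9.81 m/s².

Fr₁ = V₁/√(g·y₁) = 20.19/√(9.81×1.125) = 6.078.
From the momentum equation for a rectangular channel, y₂/y₁ = ½[√(1 + 8Fr₁²) − 1] = ½[√296.49 − 1] = 8.109.
y₂ = 8.109 × 1.125 = 9.123 m.

y₂ = 9.123 m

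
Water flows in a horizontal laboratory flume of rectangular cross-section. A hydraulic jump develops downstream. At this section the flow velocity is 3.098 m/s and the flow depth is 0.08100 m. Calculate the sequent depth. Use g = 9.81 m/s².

y₂ = 0.3597 m

Fr₁ = V₁/√(g·y₁) = 3.098/√(9.81×0.08100) = 3.475.
Bélanger equation: y₂/y₁ = ½[√(1 + 8Fr₁²) − 1] = ½[√97.627 − 1] = 4.440.
y₂ = 4.440 × 0.08100 = 0.3597 m.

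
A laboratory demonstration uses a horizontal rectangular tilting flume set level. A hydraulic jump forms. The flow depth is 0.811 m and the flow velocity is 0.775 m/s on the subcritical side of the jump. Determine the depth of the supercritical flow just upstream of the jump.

y₁ = 0.108 m

Fr₂ = V₂/√(g·y₂) = 0.775/√(9.81×0.811) = 0.275.
The Bélanger relation is symmetric: y₁/y₂ = ½[√(1 + 8Fr₂²) − 1] = ½[√1.604 − 1] = 0.133.
y₁ = 0.133 × 0.811 = 0.108 m.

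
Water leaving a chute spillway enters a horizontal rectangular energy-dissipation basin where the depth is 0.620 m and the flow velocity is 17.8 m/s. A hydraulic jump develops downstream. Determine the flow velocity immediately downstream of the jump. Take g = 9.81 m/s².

V₂ = 1.83 m/s

Fr₁ = V₁/√(g·y₁) = 17.8/√(9.81×0.620) = 7.22.
From the momentum equation for a rectangular channel, y₂/y₁ = ½[√(1 + 8Fr₁²) − 1] = ½[√417.7 − 1] = 9.72.
y₂ = 9.72 × 0.620 = 6.03 m.
q = V₁·y₁ = 17.8 × 0.620 = 11.0 m²/s.
V₂ = q/y₂ = 11.0/6.03 = 1.83 m/s.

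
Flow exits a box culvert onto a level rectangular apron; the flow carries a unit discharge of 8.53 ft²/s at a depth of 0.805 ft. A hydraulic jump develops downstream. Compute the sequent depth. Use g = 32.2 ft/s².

y₂ = 2.00 ft

V₁ = q/y₁ = 8.53/0.805 = 10.6 ft/s. Fr₁ = V₁/√(g·y₁) = 10.6/√(32.2×0.805) = 2.08.
Sequent-depth ratio: y₂/y₁ = ½[√(1 + 8Fr₁²) − 1] = ½[√35.65 − 1] = 2.49.
y₂ = 2.49 × 0.805 = 2.00 ft.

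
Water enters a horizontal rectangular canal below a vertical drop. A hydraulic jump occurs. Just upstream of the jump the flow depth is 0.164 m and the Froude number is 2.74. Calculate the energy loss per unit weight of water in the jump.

Fr₁ = 2.74 (given).
Conjugate-depth relation: y₂/y₁ = ½[√(1 + 8Fr₁²) − 1] = ½[√61.06 − 1] = 3.41.
y₂ = 3.41 × 0.164 = 0.559 m.
V₁ = Fr₁·√(g·y₁) = 2.74×√(9.81×0.164) = 3.48 m/s; q = V₁·y₁ = 0.570 m²/s. V₂ = q/y₂ = 0.570/0.559 = 1.02 m/s. E₁ = y₁ + V₁²/2g = 0.780 m; E₂ = y₂ + V₂²/2g = 0.612 m. ΔE = E₁ − E₂ = 0.168 m.

ΔE = 0.168 m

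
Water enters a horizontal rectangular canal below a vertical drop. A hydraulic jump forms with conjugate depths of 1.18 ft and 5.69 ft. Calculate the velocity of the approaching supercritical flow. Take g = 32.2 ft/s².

For a rectangular channel the momentum equation gives q² = ½·g·y₁·y₂·(y₁ + y₂) = ½×32.2×1.18×5.69×6.87 = 743.
q = √743 = 27.3 ft²/s.
V₁ = q/y₁ = 27.3/1.18 = 23.1 ft/s.

V₁ = 23.1 ft/s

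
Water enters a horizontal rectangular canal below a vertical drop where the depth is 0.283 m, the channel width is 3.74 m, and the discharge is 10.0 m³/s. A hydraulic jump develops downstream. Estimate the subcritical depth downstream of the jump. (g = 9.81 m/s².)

y₂ = 2.13 m

q = Q/b = 10.0/3.74 = 2.67 m²/s; V₁ = q/y₁ = 9.45 m/s. Fr₁ = V₁/√(g·y₁) = 5.67.
By Bélanger, y₂/y₁ = ½[√(1 + 8Fr₁²) − 1] = ½[√258.2 − 1] = 7.53.
y₂ = 7.53 × 0.283 = 2.13 m.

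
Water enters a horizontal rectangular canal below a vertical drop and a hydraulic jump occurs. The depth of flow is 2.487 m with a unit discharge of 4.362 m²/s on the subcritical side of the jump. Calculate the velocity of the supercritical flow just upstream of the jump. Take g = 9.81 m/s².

V₁ = 8.406 m/s

V₂ = q/y₂ = 4.362/2.487 = 1.754 m/s; Fr₂ = V₂/√(g·y₂) = 0.3551.
Since the conjugate-depth ratio holds either way, y₁/y₂ = ½[√(1 + 8Fr₂²) − 1] = ½[√2.0087 − 1] = 0.2086.
y₁ = 0.2086 × 2.487 = 0.5189 m.
V₁ = q/y₁ = 4.362/0.5189 = 8.406 m/s.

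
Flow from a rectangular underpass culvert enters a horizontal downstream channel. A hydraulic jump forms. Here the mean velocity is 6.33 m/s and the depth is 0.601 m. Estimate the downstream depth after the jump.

Fr₁ = V₁/√(g·y₁) = 6.33/√(9.81×0.601) = 2.61.
By Bélanger, y₂/y₁ = ½[√(1 + 8Fr₁²) − 1] = ½[√55.37 − 1] = 3.22.
y₂ = 3.22 × 0.601 = 1.94 m.

y₂ = 1.94 m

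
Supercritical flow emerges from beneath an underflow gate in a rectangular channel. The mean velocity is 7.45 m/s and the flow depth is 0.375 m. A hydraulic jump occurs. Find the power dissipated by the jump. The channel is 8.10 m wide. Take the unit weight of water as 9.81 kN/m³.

Fr₁ = V₁/√(g·y₁) = 7.45/√(9.81×0.375) = 3.88.
From the momentum equation for a rectangular channel, y₂/y₁ = ½[√(1 + 8Fr₁²) − 1] = ½[√121.7 − 1] = 5.02.
y₂ = 5.02 × 0.375 = 1.88 m.
Head loss: ΔE = (y₂ − y₁)³/(4y₁y₂) = (1.88 − 0.375)³/(4×0.375×1.88) = 3.42/2.82 = 1.21 m.
q = V₁·y₁ = 7.45 × 0.375 = 2.79 m²/s. Q = q·b = 2.79 × 8.10 = 22.6 m³/s. P = γ·Q·ΔE = 9.81 × 22.6 × 1.21 = 269 kW.

P = 269 kW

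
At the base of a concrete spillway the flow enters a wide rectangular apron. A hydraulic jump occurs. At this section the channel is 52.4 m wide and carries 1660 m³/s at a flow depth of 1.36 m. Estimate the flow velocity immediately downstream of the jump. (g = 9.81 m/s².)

V₂ = 2.73 m/s

q = Q/b = 1660/52.4 = 31.7 m²/s; V₁ = q/y₁ = 23.3 m/s. Fr₁ = V₁/√(g·y₁) = 6.38.
Bélanger equation: y₂/y₁ = ½[√(1 + 8Fr₁²) − 1] = ½[√326.4 − 1] = 8.53.
y₂ = 8.53 × 1.36 = 11.6 m.
V₂ = q/y₂ = 31.7/11.6 = 2.73 m/s.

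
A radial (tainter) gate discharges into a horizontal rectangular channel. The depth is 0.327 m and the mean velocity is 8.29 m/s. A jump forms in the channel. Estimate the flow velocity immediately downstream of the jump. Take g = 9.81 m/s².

V₂ = 1.37 m/s

Fr₁ = V₁/√(g·y₁) = 8.29/√(9.81×0.327) = 4.63.
By Bélanger, y₂/y₁ = ½[√(1 + 8Fr₁²) − 1] = ½[√172.4 − 1] = 6.06.
y₂ = 6.06 × 0.327 = 1.98 m.
q = V₁·y₁ = 8.29 × 0.327 = 2.71 m²/s.
V₂ = q/y₂ = 2.71/1.98 = 1.37 m/s.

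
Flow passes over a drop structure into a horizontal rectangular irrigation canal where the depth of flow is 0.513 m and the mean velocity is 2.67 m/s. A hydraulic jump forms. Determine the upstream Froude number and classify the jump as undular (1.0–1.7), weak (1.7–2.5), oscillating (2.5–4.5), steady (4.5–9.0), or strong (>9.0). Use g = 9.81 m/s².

Fr₁ = 1.19; undular jump

Fr₁ = V₁/√(g·y₁) = 2.67/√(9.81×0.513) = 1.19.
Fr₁ = 1.19 lies in the undular range.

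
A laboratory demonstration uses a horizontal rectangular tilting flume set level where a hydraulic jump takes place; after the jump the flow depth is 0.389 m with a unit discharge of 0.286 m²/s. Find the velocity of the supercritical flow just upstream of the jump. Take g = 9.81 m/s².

V₂ = q/y₂ = 0.286/0.389 = 0.735 m/s; Fr₂ = V₂/√(g·y₂) = 0.376.
From the momentum equation (using Fr₂), y₁/y₂ = ½[√(1 + 8Fr₂²) − 1] = ½[√2.133 − 1] = 0.230.
y₁ = 0.230 × 0.389 = 0.0896 m.
V₁ = q/y₁ = 0.286/0.0896 = 3.19 m/s.

V₁ = 3.19 m/s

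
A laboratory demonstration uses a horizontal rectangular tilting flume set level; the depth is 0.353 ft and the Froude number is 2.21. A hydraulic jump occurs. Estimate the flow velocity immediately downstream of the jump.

Fr₁ = 2.21 (given).
Conjugate-depth relation: y₂/y₁ = ½[√(1 + 8Fr₁²) − 1] = ½[√40.07 − 1] = 2.67.
y₂ = 2.67 × 0.353 = 0.941 ft.
V₁ = Fr₁·√(g·y₁) = 2.21×√(32.2×0.353) = 7.45 ft/s; q = V₁·y₁ = 2.63 ft²/s.
V₂ = q/y₂ = 2.63/0.941 = 2.80 ft/s.

V₂ = 2.80 ft/s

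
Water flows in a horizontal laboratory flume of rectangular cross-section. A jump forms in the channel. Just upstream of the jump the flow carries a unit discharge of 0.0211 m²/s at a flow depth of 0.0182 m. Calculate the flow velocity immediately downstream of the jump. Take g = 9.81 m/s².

V₂ = 0.340 m/s

V₁ = q/y₁ = 0.0211/0.0182 = 1.16 m/s. Fr₁ = V₁/√(g·y₁) = 1.16/√(9.81×0.0182) = 2.74.
Bélanger equation: y₂/y₁ = ½[√(1 + 8Fr₁²) − 1] = ½[√61.22 − 1] = 3.41.
y₂ = 3.41 × 0.0182 = 0.0621 m.
V₂ = q/y₂ = 0.0211/0.0621 = 0.340 m/s.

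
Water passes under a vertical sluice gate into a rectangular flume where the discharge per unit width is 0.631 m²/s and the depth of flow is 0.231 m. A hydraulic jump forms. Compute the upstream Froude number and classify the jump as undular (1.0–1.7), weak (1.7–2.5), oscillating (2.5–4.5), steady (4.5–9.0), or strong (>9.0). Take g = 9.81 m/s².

Fr₁ = 1.81; weak jump

V₁ = q/y₁ = 0.631/0.231 = 2.73 m/s. Fr₁ = V₁/√(g·y₁) = 2.73/√(9.81×0.231) = 1.81.
Fr₁ = 1.81 lies in the weak range.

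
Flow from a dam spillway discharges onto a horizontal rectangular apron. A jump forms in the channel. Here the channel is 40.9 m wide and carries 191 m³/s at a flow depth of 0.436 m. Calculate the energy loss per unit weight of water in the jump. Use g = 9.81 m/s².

ΔE = 3.18 m

q = Q/b = 191/40.9 = 4.67 m²/s; V₁ = q/y₁ = 10.7 m/s. Fr₁ = V₁/√(g·y₁) = 5.18.
From the momentum equation for a rectangular channel, y₂/y₁ = ½[√(1 + 8Fr₁²) − 1] = ½[√215.6 − 1] = 6.84.
y₂ = 6.84 × 0.436 = 2.98 m.
V₂ = q/y₂ = 4.67/2.98 = 1.57 m/s. E₁ = y₁ + V₁²/2g = 6.28 m; E₂ = y₂ + V₂²/2g = 3.11 m. ΔE = E₁ − E₂ = 3.18 m.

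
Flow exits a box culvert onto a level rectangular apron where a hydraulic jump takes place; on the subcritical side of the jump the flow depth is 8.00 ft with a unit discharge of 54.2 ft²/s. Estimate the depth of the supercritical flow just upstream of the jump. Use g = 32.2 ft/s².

V₂ = q/y₂ = 54.2/8.00 = 6.78 ft/s; Fr₂ = V₂/√(g·y₂) = 0.422.
Since the conjugate-depth ratio holds either way, y₁/y₂ = ½[√(1 + 8Fr₂²) − 1] = ½[√2.425 − 1] = 0.279.
y₁ = 0.279 × 8.00 = 2.23 ft.

y₁ = 2.23 ft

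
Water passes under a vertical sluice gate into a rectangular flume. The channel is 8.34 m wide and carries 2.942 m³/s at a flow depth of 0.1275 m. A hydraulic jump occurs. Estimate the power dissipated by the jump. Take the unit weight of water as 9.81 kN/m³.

P = 2.552 kW

q = Q/b = 2.942/8.34 = 0.3528 m²/s; V₁ = q/y₁ = 2.767 m/s. Fr₁ = V₁/√(g·y₁) = 2.474.
Sequent-depth ratio: y₂/y₁ = ½[√(1 + 8Fr₁²) − 1] = ½[√49.960 − 1] = 3.034.
y₂ = 3.034 × 0.1275 = 0.3869 m.
Head loss: ΔE = (y₂ − y₁)³/(4y₁y₂) = (0.3869 − 0.1275)³/(4×0.1275×0.3869) = 0.01744/0.1973 = 0.08842 m.
P = γ·Q·ΔE = 9.81 × 2.942 × 0.08842 = 2.552 kW.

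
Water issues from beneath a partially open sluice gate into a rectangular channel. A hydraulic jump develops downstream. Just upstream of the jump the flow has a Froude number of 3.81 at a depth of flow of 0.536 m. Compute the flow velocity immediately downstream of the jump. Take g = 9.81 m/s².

Fr₁ = 3.81 (given).
By Bélanger, y₂/y₁ = ½[√(1 + 8Fr₁²) − 1] = ½[√117.1 − 1] = 4.91.
y₂ = 4.91 × 0.536 = 2.63 m.
V₁ = Fr₁·√(g·y₁) = 3.81×√(9.81×0.536) = 8.74 m/s; q = V₁·y₁ = 4.68 m²/s.
V₂ = q/y₂ = 4.68/2.63 = 1.78 m/s.

V₂ = 1.78 m/s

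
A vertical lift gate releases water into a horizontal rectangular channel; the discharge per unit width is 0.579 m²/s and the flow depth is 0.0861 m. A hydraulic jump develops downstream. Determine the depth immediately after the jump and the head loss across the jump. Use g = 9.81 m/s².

V₁ = q/y₁ = 0.579/0.0861 = 6.72 m/s. Fr₁ = V₁/√(g·y₁) = 6.72/√(9.81×0.0861) = 7.32.
Sequent-depth ratio: y₂/y₁ = ½[√(1 + 8Fr₁²) − 1] = ½[√429.3 − 1] = 9.86.
y₂ = 9.86 × 0.0861 = 0.849 m.
V₂ = q/y₂ = 0.579/0.849 = 0.682 m/s. E₁ = y₁ + V₁²/2g = 2.39 m; E₂ = y₂ + V₂²/2g = 0.873 m. ΔE = E₁ − E₂ = 1.52 m.

y₂ = 0.849 m; ΔE = 1.52 m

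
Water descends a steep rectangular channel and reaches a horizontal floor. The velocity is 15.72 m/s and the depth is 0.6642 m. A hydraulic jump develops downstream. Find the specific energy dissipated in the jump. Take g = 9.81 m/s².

Fr₁ = V₁/√(g·y₁) = 15.72/√(9.81×0.6642) = 6.158.
From the momentum equation for a rectangular channel, y₂/y₁ = ½[√(1 + 8Fr₁²) − 1] = ½[√304.41 − 1] = 8.224.
y₂ = 8.224 × 0.6642 = 5.462 m.
Head loss: ΔE = (y₂ − y₁)³/(4y₁y₂) = (5.462 − 0.6642)³/(4×0.6642×5.462) = 110.5/14.51 = 7.611 m.

ΔE = 7.611 m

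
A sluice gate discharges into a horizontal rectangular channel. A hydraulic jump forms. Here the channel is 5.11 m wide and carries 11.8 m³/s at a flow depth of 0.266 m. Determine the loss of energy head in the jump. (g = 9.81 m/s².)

q = Q/b = 11.8/5.11 = 2.31 m²/s; V₁ = q/y₁ = 8.68 m/s. Fr₁ = V₁/√(g·y₁) = 5.37.
Conjugate-depth relation: y₂/y₁ = ½[√(1 + 8Fr₁²) − 1] = ½[√232.0 − 1] = 7.12.
y₂ = 7.12 × 0.266 = 1.89 m.
Head loss: ΔE = (y₂ − y₁)³/(4y₁y₂) = (1.89 − 0.266)³/(4×0.266×1.89) = 4.31/2.01 = 2.14 m.

ΔE = 2.14 m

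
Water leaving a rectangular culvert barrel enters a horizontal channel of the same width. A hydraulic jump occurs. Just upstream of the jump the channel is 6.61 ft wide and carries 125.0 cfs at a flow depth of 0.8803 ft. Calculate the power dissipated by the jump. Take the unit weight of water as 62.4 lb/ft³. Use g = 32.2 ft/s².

q = Q/b = 125.0/6.61 = 18.91 ft²/s; V₁ = q/y₁ = 21.48 ft/s. Fr₁ = V₁/√(g·y₁) = 4.035.
From the momentum equation for a rectangular channel, y₂/y₁ = ½[√(1 + 8Fr₁²) − 1] = ½[√131.24 − 1] = 5.228.
y₂ = 5.228 × 0.8803 = 4.602 ft.
V₂ = q/y₂ = 18.91/4.602 = 4.109 ft/s. E₁ = y₁ + V₁²/2g = 8.046 ft; E₂ = y₂ + V₂²/2g = 4.864 ft. ΔE = E₁ − E₂ = 3.182 ft.
P = γ·Q·ΔE/550 = 62.4 × 125.0 × 3.182 / 550 = 45.12 hp.

P = 45.12 hp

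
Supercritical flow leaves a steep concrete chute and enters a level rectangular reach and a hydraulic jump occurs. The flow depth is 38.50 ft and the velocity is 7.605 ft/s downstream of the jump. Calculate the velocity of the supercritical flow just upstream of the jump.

Fr₂ = V₂/√(g·y₂) = 7.605/√(32.2×38.50) = 0.2160.
From the momentum equation (using Fr₂), y₁/y₂ = ½[√(1 + 8Fr₂²) − 1] = ½[√1.3732 − 1] = 0.08592.
y₁ = 0.08592 × 38.50 = 3.308 ft.
V₁ = q/y₁ = 292.8/3.308 = 88.51 ft/s.

V₁ = 88.51 ft/s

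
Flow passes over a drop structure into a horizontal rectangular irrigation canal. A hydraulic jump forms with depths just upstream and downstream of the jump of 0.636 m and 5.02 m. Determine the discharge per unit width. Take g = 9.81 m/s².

For a rectangular channel the momentum equation gives q² = ½·g·y₁·y₂·(y₁ + y₂) = ½×9.81×0.636×5.02×5.66 = 88.6.
q = √88.6 = 9.41 m²/s.

q = 9.41 m²/s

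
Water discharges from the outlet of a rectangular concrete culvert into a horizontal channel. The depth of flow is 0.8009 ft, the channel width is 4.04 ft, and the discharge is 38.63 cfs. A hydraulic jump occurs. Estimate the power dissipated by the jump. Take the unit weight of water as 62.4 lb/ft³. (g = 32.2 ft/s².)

P = 1.980 hp

q = Q/b = 38.63/4.04 = 9.562 ft²/s; V₁ = q/y₁ = 11.94 ft/s. Fr₁ = V₁/√(g·y₁) = 2.351.
From the momentum equation for a rectangular channel, y₂/y₁ = ½[√(1 + 8Fr₁²) − 1] = ½[√45.217 − 1] = 2.862.
y₂ = 2.862 × 0.8009 = 2.292 ft.
V₂ = q/y₂ = 9.562/2.292 = 4.171 ft/s. E₁ = y₁ + V₁²/2g = 3.014 ft; E₂ = y₂ + V₂²/2g = 2.562 ft. ΔE = E₁ − E₂ = 0.4517 ft.
P = γ·Q·ΔE/550 = 62.4 × 38.63 × 0.4517 / 550 = 1.980 hp.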